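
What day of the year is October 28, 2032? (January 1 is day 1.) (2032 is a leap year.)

Days in months before October: 31 + 29 + 31 + 30 + 31 + 30 + 31 + 31 + 30 = 274.
Plus 28 days into October → day 302.

302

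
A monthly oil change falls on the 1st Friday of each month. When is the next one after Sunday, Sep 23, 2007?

Oct 5, 2007

Sep 2007 starts on a Saturday, so its 1st Friday is Sep 7, 2007 (6 days in).
That is not after Sep 23, 2007, so look at Oct 2007.
Oct 2007 starts on a Monday, so its 1st Friday is Oct 5, 2007 (4 days in).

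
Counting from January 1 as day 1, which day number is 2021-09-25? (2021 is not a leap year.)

268

Days in months before September: 31 + 28 + 31 + 30 + 31 + 30 + 31 + 31 = 243.
Plus 25 days into September → day 268.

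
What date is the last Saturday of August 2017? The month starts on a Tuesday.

August 2017 begins on a Tuesday, so the first Saturday is August 5 (4 days later).
August 2017 has 31 days. Adding weeks: 5, 12, 19, 26 — the last one ≤ 31 is the 26th.

2017-08-26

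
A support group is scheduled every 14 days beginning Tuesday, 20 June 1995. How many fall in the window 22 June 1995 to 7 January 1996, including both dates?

Occurrences land 14·i days after 20 June 1995 for i = 0, 1, 2, …
22 June 1995 is 2 days after the start; 2 ÷ 14 = 0 remainder 2; since the remainder is 2, round up to i = 1. First occurrence in the window: #2 on 4 July 1995 (1×14 = 14 days in).
7 January 1996 is 201 days after the start; 201 ÷ 14 = 14 remainder 5. Last occurrence in the window: #15 on 2 January 1996.
Occurrences #2 through #15: 14 in total.

14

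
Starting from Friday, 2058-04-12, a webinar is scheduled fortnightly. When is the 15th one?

The 15th occurrence is 14 intervals after the first: 14 × 14 = 196 days after 2058-04-12.
April has 30 days — 18 days to the end of April leaves 178.
May has 31 days (147 left).
June has 30 days (117 left).
July has 31 days (86 left).
August has 31 days (55 left).
September has 30 days (25 left).
25 days into October → 2058-10-25.

2058-10-25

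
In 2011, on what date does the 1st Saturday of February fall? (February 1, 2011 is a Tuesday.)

February 2011 begins on a Tuesday, so the first Saturday is February 5 (4 days later).

February 5, 2011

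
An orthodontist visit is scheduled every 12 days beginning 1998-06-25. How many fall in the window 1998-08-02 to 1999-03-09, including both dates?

Occurrences land 12·i days after 1998-06-25 for i = 0, 1, 2, …
1998-08-02 is 38 days after the start; 38 ÷ 12 = 3 remainder 2; since the remainder is 2, round up to i = 4. First occurrence in the window: #5 on 1998-08-12 (4×12 = 48 days in).
1999-03-09 is 257 days after the start; 257 ÷ 12 = 21 remainder 5. Last occurrence in the window: #22 on 1999-03-04.
Occurrences #5 through #22: 18 in total.

18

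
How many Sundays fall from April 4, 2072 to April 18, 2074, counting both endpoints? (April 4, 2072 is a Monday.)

106

April 4, 2072 is a Monday; the first Sunday on or after it is April 10, 2072 (6 days later).
From April 10, 2072 to April 18, 2074: 265 + 365 + 108 = 738 days (rest of 2072, 2073, to April 18, 2074 in 2074).
738 ÷ 7 = 105 full weeks with remainder 3, so 105 more Sundays after the first → 106.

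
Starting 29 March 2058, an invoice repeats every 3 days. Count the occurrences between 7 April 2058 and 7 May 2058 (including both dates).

Occurrences land 3·i days after 29 March 2058 for i = 0, 1, 2, …
7 April 2058 is 9 days after the start; 9 ÷ 3 = 3 remainder 0. First occurrence in the window: #4 on 7 April 2058 (3×3 = 9 days in).
7 May 2058 is 39 days after the start; 39 ÷ 3 = 13 remainder 0. Last occurrence in the window: #14 on 7 May 2058.
Occurrences #4 through #14: 11 in total.

11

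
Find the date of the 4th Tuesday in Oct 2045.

Oct 2045 begins on a Sunday, so the first Tuesday is Oct 3 (2 days later).
The 4th Tuesday is 3 weeks later: 3 + 21 = 24.

Oct 24, 2045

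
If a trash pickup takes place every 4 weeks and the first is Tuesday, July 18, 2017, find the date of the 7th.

The 7th occurrence is 6 intervals after the first: 6 × 28 = 168 days after July 18, 2017.
July has 31 days — 13 days to the end of July leaves 155.
August has 31 days (124 left).
September has 30 days (94 left).
October has 31 days (63 left).
November has 30 days (33 left).
December has 31 days (2 left).
2 days into January → January 2, 2018.

January 2, 2018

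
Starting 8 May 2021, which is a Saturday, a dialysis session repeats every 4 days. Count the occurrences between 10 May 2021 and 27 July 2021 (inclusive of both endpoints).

20

Occurrences land 4·i days after 8 May 2021 for i = 0, 1, 2, …
10 May 2021 is 2 days after the start; 2 ÷ 4 = 0 remainder 2; since the remainder is 2, round up to i = 1. First occurrence in the window: #2 on 12 May 2021 (1×4 = 4 days in).
27 July 2021 is 80 days after the start; 80 ÷ 4 = 20 remainder 0. Last occurrence in the window: #21 on 27 July 2021.
Occurrences #2 through #21: 20 in total.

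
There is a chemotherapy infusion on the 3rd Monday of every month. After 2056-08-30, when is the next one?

August 2056 starts on a Tuesday; its first Monday is the 7th, so the 3rd Monday is the 21st — 2056-08-21.
That is not after 2056-08-30, so look at September 2056.
September 2056 starts on a Friday; its first Monday is the 4th, so the 3rd Monday is the 18th — 2056-09-18.

2056-09-18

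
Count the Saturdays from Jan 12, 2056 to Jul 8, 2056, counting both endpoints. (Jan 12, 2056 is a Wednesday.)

Jan 12, 2056 is a Wednesday; the first Saturday on or after it is Jan 15, 2056 (3 days later).
From Jan 15, 2056 to Jul 8, 2056: 16 + 29 + 31 + 30 + 31 + 30 + 8 = 175 days (rest of Jan, Feb, Mar, Apr, May, Jun, Jul).
175 ÷ 7 = 25 full weeks with remainder 0, so 25 more Saturdays after the first → 26.

26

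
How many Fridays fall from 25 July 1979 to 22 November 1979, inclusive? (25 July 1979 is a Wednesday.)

25 July 1979 is a Wednesday; the first Friday on or after it is 27 July 1979 (2 days later).
From 27 July 1979 to 22 November 1979: 4 + 31 + 30 + 31 + 22 = 118 days (rest of July, August, September, October, November).
118 ÷ 7 = 16 full weeks with remainder 6, so 16 more Fridays after the first → 17.

17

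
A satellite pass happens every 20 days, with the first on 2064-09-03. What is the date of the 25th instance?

2065-12-27

The 25th occurrence is 24 intervals after the first: 24 × 20 = 480 days after 2064-09-03.
September has 30 days — 27 days to the end of September leaves 453.
From end of September to end of 2064 is 92 days (361 left).
January has 31 days (330 left).
February has 28 days (302 left).
March has 31 days (271 left).
April has 30 days (241 left).
May has 31 days (210 left).
June has 30 days (180 left).
July has 31 days (149 left).
August has 31 days (118 left).
September has 30 days (88 left).
October has 31 days (57 left).
November has 30 days (27 left).
27 days into December → 2065-12-27.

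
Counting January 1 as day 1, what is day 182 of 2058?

1 July 2058

January has 31 days (182 − 31 = 151 remain).
February has 28 days (151 − 28 = 123 remain).
March has 31 days (123 − 31 = 92 remain).
April has 30 days (92 − 30 = 62 remain).
May has 31 days (62 − 31 = 31 remain).
June has 30 days (31 − 30 = 1 remain).
1 into July → July 1.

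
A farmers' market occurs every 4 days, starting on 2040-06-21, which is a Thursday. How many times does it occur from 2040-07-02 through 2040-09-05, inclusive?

17

Occurrences land 4·i days after 2040-06-21 for i = 0, 1, 2, …
2040-07-02 is 11 days after the start; 11 ÷ 4 = 2 remainder 3; since the remainder is 3, round up to i = 3. First occurrence in the window: #4 on 2040-07-03 (3×4 = 12 days in).
2040-09-05 is 76 days after the start; 76 ÷ 4 = 19 remainder 0. Last occurrence in the window: #20 on 2040-09-05.
Occurrences #4 through #20: 17 in total.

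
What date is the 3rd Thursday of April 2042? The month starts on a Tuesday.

April 2042 begins on a Tuesday, so the first Thursday is April 3 (2 days later).
The 3rd Thursday is 2 weeks later: 3 + 14 = 17.

2042-04-17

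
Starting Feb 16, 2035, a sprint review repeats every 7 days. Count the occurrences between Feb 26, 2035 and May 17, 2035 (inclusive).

11

Occurrences land 7·i days after Feb 16, 2035 for i = 0, 1, 2, …
Feb 26, 2035 is 10 days after the start; 10 ÷ 7 = 1 remainder 3; since the remainder is 3, round up to i = 2. First occurrence in the window: #3 on Mar 2, 2035 (2×7 = 14 days in).
May 17, 2035 is 90 days after the start; 90 ÷ 7 = 12 remainder 6. Last occurrence in the window: #13 on May 11, 2035.
Occurrences #3 through #13: 11 in total.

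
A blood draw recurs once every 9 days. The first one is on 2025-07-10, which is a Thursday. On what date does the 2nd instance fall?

2025-07-19

The 2nd occurrence is 1 interval after the first: 1 × 9 = 9 days after 2025-07-10.
9 days later is 2025-07-19.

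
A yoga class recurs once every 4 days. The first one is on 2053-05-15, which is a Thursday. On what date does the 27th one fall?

2053-08-27

The 27th occurrence is 26 intervals after the first: 26 × 4 = 104 days after 2053-05-15.
May has 31 days — 16 days to the end of May leaves 88.
June has 30 days (58 left).
July has 31 days (27 left).
27 days into August → 2053-08-27.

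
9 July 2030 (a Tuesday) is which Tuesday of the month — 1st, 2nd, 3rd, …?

2nd

Day 9 falls in week ⌈9/7⌉ of the month.
Days 1–7 hold the 1st Tuesday, 8–14 the 2nd, 15–21 the 3rd, 22–28 the 4th, 29–31 the 5th.
9 is in the range for the 2nd.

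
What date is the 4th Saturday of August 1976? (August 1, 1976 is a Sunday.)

28 August 1976

August 1976 begins on a Sunday, so the first Saturday is August 7 (6 days later).
The 4th Saturday is 3 weeks later: 7 + 21 = 28.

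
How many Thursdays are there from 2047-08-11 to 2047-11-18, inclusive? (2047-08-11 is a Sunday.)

2047-08-11 is a Sunday; the first Thursday on or after it is 2047-08-15 (4 days later).
From 2047-08-15 to 2047-11-18: 16 + 30 + 31 + 18 = 95 days (rest of August, September, October, November).
95 ÷ 7 = 13 full weeks with remainder 4, so 13 more Thursdays after the first → 14.

14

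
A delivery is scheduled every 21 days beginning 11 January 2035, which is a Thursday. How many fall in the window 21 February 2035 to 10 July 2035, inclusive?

Occurrences land 21·i days after 11 January 2035 for i = 0, 1, 2, …
21 February 2035 is 41 days after the start; 41 ÷ 21 = 1 remainder 20; since the remainder is 20, round up to i = 2. First occurrence in the window: #3 on 22 February 2035 (2×21 = 42 days in).
10 July 2035 is 180 days after the start; 180 ÷ 21 = 8 remainder 12. Last occurrence in the window: #9 on 28 June 2035.
Occurrences #3 through #9: 7 in total.

7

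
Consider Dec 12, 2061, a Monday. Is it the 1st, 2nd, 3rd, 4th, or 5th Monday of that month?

2nd

Day 12 falls in week ⌈12/7⌉ of the month.
Days 1–7 hold the 1st Monday, 8–14 the 2nd, 15–21 the 3rd, 22–28 the 4th, 29–31 the 5th.
12 is in the range for the 2nd.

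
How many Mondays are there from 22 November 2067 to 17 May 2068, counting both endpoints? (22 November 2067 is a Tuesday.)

25

22 November 2067 is a Tuesday; the first Monday on or after it is 28 November 2067 (6 days later).
From 28 November 2067 to 17 May 2068: 2 + 31 + 31 + 29 + 31 + 30 + 17 = 171 days (rest of November, December, January, February, March, April, May).
171 ÷ 7 = 24 full weeks with remainder 3, so 24 more Mondays after the first → 25.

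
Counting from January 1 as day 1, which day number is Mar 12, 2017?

71

Days in months before Mar: 31 + 28 = 59.
Plus 12 days into Mar → day 71.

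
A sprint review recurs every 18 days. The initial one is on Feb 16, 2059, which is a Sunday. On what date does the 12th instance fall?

The 12th occurrence is 11 intervals after the first: 11 × 18 = 198 days after Feb 16, 2059.
Feb has 28 days — 12 days to the end of Feb leaves 186.
Mar has 31 days (155 left).
Apr has 30 days (125 left).
May has 31 days (94 left).
Jun has 30 days (64 left).
Jul has 31 days (33 left).
Aug has 31 days (2 left).
2 days into Sep → Sep 2, 2059.

Sep 2, 2059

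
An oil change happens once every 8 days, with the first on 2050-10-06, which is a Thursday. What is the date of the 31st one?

2051-06-03

The 31st occurrence is 30 intervals after the first: 30 × 8 = 240 days after 2050-10-06.
October has 31 days — 25 days to the end of October leaves 215.
November has 30 days (185 left).
December has 31 days (154 left).
January has 31 days (123 left).
February has 28 days (95 left).
March has 31 days (64 left).
April has 30 days (34 left).
May has 31 days (3 left).
3 days into June → 2051-06-03.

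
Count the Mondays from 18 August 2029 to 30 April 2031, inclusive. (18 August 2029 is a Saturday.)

18 August 2029 is a Saturday; the first Monday on or after it is 20 August 2029 (2 days later).
From 20 August 2029 to 30 April 2031: 133 + 365 + 120 = 618 days (rest of 2029, 2030, to 30 April 2031 in 2031).
618 ÷ 7 = 88 full weeks with remainder 2, so 88 more Mondays after the first → 89.

89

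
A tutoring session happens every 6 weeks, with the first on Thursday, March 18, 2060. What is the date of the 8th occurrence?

The 8th occurrence is 7 intervals after the first: 7 × 42 = 294 days after March 18, 2060.
March has 31 days — 13 days to the end of March leaves 281.
April has 30 days (251 left).
May has 31 days (220 left).
June has 30 days (190 left).
July has 31 days (159 left).
August has 31 days (128 left).
September has 30 days (98 left).
October has 31 days (67 left).
November has 30 days (37 left).
December has 31 days (6 left).
6 days into January → January 6, 2061.

January 6, 2061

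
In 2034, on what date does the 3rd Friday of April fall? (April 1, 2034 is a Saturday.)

April 2034 begins on a Saturday, so the first Friday is April 7 (6 days later).
The 3rd Friday is 2 weeks later: 7 + 14 = 21.

2034-04-21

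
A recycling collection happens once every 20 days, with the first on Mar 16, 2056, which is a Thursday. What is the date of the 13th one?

The 13th occurrence is 12 intervals after the first: 12 × 20 = 240 days after Mar 16, 2056.
Mar has 31 days — 15 days to the end of Mar leaves 225.
Apr has 30 days (195 left).
May has 31 days (164 left).
Jun has 30 days (134 left).
Jul has 31 days (103 left).
Aug has 31 days (72 left).
Sep has 30 days (42 left).
Oct has 31 days (11 left).
11 days into Nov → Nov 11, 2056.

Nov 11, 2056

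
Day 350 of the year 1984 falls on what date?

Jan has 31 days (350 − 31 = 319 remain).
Feb has 29 days (319 − 29 = 290 remain).
Mar has 31 days (290 − 31 = 259 remain).
Apr has 30 days (259 − 30 = 229 remain).
May has 31 days (229 − 31 = 198 remain).
Jun has 30 days (198 − 30 = 168 remain).
Jul has 31 days (168 − 31 = 137 remain).
Aug has 31 days (137 − 31 = 106 remain).
Sep has 30 days (106 − 30 = 76 remain).
Oct has 31 days (76 − 31 = 45 remain).
Nov has 30 days (45 − 30 = 15 remain).
15 into Dec → Dec 15.

Dec 15, 1984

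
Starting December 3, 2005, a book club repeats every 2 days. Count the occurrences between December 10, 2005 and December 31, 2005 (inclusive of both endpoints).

Occurrences land 2·i days after December 3, 2005 for i = 0, 1, 2, …
December 10, 2005 is 7 days after the start; 7 ÷ 2 = 3 remainder 1; since the remainder is 1, round up to i = 4. First occurrence in the window: #5 on December 11, 2005 (4×2 = 8 days in).
December 31, 2005 is 28 days after the start; 28 ÷ 2 = 14 remainder 0. Last occurrence in the window: #15 on December 31, 2005.
Occurrences #5 through #15: 11 in total.

11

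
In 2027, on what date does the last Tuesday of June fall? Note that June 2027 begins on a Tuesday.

June 29, 2027

June 2027 begins on a Tuesday, so the first Tuesday is June 1.
June 2027 has 30 days. Adding weeks: 1, 8, 15, 22, 29 — the last one ≤ 30 is the 29th.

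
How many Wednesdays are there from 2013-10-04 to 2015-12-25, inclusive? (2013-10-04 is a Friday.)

2013-10-04 is a Friday; the first Wednesday on or after it is 2013-10-09 (5 days later).
From 2013-10-09 to 2015-12-25: 83 + 365 + 359 = 807 days (rest of 2013, 2014, to 2015-12-25 in 2015).
807 ÷ 7 = 115 full weeks with remainder 2, so 115 more Wednesdays after the first → 116.

116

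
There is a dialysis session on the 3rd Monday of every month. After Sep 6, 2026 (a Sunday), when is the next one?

Sep 2026 starts on a Tuesday; its first Monday is the 7th, so the 3rd Monday is the 21st — Sep 21, 2026.
Sep 21, 2026 is after Sep 6, 2026, so that is the next one.

Sep 21, 2026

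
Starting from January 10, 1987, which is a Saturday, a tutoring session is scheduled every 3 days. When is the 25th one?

March 23, 1987

The 25th occurrence is 24 intervals after the first: 24 × 3 = 72 days after January 10, 1987.
January has 31 days — 21 days to the end of January leaves 51.
February has 28 days (23 left).
23 days into March → March 23, 1987.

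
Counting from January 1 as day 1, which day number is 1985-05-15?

135

Days in months before May: 31 + 28 + 31 + 30 = 120.
Plus 15 days into May → day 135.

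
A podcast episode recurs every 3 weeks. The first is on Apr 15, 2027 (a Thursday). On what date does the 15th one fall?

Feb 3, 2028

The 15th occurrence is 14 intervals after the first: 14 × 21 = 294 days after Apr 15, 2027.
Apr has 30 days — 15 days to the end of Apr leaves 279.
May has 31 days (248 left).
Jun has 30 days (218 left).
Jul has 31 days (187 left).
Aug has 31 days (156 left).
Sep has 30 days (126 left).
Oct has 31 days (95 left).
Nov has 30 days (65 left).
Dec has 31 days (34 left).
Jan has 31 days (3 left).
3 days into Feb → Feb 3, 2028.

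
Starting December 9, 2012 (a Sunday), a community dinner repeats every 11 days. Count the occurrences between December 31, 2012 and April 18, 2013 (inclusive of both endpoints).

10

Occurrences land 11·i days after December 9, 2012 for i = 0, 1, 2, …
December 31, 2012 is 22 days after the start; 22 ÷ 11 = 2 remainder 0. First occurrence in the window: #3 on December 31, 2012 (2×11 = 22 days in).
April 18, 2013 is 130 days after the start; 130 ÷ 11 = 11 remainder 9. Last occurrence in the window: #12 on April 9, 2013.
Occurrences #3 through #12: 10 in total.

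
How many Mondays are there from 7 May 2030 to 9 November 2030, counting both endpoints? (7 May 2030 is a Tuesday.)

26

7 May 2030 is a Tuesday; the first Monday on or after it is 13 May 2030 (6 days later).
From 13 May 2030 to 9 November 2030: 18 + 30 + 31 + 31 + 30 + 31 + 9 = 180 days (rest of May, June, July, August, September, October, November).
180 ÷ 7 = 25 full weeks with remainder 5, so 25 more Mondays after the first → 26.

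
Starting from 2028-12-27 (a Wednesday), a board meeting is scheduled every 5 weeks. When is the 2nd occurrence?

The 2nd occurrence is 1 interval after the first: 1 × 35 = 35 days after 2028-12-27.
December has 31 days — 4 days to the end of December leaves 31.
31 days into January → 2029-01-31.

2029-01-31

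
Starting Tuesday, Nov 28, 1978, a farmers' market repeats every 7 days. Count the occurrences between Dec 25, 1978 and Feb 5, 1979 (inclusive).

6

Occurrences land 7·i days after Nov 28, 1978 for i = 0, 1, 2, …
Dec 25, 1978 is 27 days after the start; 27 ÷ 7 = 3 remainder 6; since the remainder is 6, round up to i = 4. First occurrence in the window: #5 on Dec 26, 1978 (4×7 = 28 days in).
Feb 5, 1979 is 69 days after the start; 69 ÷ 7 = 9 remainder 6. Last occurrence in the window: #10 on Jan 30, 1979.
Occurrences #5 through #10: 6 in total.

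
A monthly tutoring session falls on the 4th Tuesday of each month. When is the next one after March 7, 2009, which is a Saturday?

March 24, 2009

March 2009 starts on a Sunday; its first Tuesday is the 3rd, so the 4th Tuesday is the 24th — March 24, 2009.
March 24, 2009 is after March 7, 2009, so that is the next one.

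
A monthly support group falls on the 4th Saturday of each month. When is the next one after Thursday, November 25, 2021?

November 2021 starts on a Monday; its first Saturday is the 6th, so the 4th Saturday is the 27th — November 27, 2021.
November 27, 2021 is after November 25, 2021, so that is the next one.

November 27, 2021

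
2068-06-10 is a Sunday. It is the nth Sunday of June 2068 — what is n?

Day 10 falls in week ⌈10/7⌉ of the month.
Days 1–7 hold the 1st Sunday, 8–14 the 2nd, 15–21 the 3rd, 22–28 the 4th, 29–31 the 5th.
10 is in the range for the 2nd.

2nd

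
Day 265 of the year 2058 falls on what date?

January has 31 days (265 − 31 = 234 remain).
February has 28 days (234 − 28 = 206 remain).
March has 31 days (206 − 31 = 175 remain).
April has 30 days (175 − 30 = 145 remain).
May has 31 days (145 − 31 = 114 remain).
June has 30 days (114 − 30 = 84 remain).
July has 31 days (84 − 31 = 53 remain).
August has 31 days (53 − 31 = 22 remain).
22 into September → September 22.

2058-09-22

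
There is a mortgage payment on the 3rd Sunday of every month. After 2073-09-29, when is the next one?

2073-10-15

September 2073 starts on a Friday; its first Sunday is the 3rd, so the 3rd Sunday is the 17th — 2073-09-17.
That is not after 2073-09-29, so look at October 2073.
October 2073 starts on a Sunday; its first Sunday is the 1st, so the 3rd Sunday is the 15th — 2073-10-15.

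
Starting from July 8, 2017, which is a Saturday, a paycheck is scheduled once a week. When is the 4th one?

The 4th occurrence is 3 intervals after the first: 3 × 7 = 21 days after July 8, 2017.
21 days later is July 29, 2017.

July 29, 2017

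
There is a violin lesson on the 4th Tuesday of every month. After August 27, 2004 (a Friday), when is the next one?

August 2004 starts on a Sunday; its first Tuesday is the 3rd, so the 4th Tuesday is the 24th — August 24, 2004.
That is not after August 27, 2004, so look at September 2004.
September 2004 starts on a Wednesday; its first Tuesday is the 7th, so the 4th Tuesday is the 28th — September 28, 2004.

September 28, 2004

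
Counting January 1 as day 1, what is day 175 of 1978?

January has 31 days (175 − 31 = 144 remain).
February has 28 days (144 − 28 = 116 remain).
March has 31 days (116 − 31 = 85 remain).
April has 30 days (85 − 30 = 55 remain).
May has 31 days (55 − 31 = 24 remain).
24 into June → June 24.

June 24, 1978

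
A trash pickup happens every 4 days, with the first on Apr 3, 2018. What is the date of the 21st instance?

Jun 22, 2018

The 21st occurrence is 20 intervals after the first: 20 × 4 = 80 days after Apr 3, 2018.
Apr has 30 days — 27 days to the end of Apr leaves 53.
May has 31 days (22 left).
22 days into Jun → Jun 22, 2018.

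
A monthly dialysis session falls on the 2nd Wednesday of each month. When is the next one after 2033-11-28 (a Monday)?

November 2033 starts on a Tuesday; its first Wednesday is the 2nd, so the 2nd Wednesday is the 9th — 2033-11-09.
That is not after 2033-11-28, so look at December 2033.
December 2033 starts on a Thursday; its first Wednesday is the 7th, so the 2nd Wednesday is the 14th — 2033-12-14.

2033-12-14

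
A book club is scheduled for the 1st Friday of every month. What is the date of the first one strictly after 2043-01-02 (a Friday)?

2043-02-06

January 2043 starts on a Thursday, so its 1st Friday is 2043-01-02 (1 day in).
That is not after 2043-01-02, so look at February 2043.
February 2043 starts on a Sunday, so its 1st Friday is 2043-02-06 (5 days in).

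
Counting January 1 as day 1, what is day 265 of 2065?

Sep 22, 2065

Jan has 31 days (265 − 31 = 234 remain).
Feb has 28 days (234 − 28 = 206 remain).
Mar has 31 days (206 − 31 = 175 remain).
Apr has 30 days (175 − 30 = 145 remain).
May has 31 days (145 − 31 = 114 remain).
Jun has 30 days (114 − 30 = 84 remain).
Jul has 31 days (84 − 31 = 53 remain).
Aug has 31 days (53 − 31 = 22 remain).
22 into Sep → Sep 22.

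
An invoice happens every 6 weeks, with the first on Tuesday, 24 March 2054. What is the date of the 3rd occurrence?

The 3rd occurrence is 2 intervals after the first: 2 × 42 = 84 days after 24 March 2054.
March has 31 days — 7 days to the end of March leaves 77.
April has 30 days (47 left).
May has 31 days (16 left).
16 days into June → 16 June 2054.

16 June 2054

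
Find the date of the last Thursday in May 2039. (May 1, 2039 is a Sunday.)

May 2039 begins on a Sunday, so the first Thursday is May 5 (4 days later).
May 2039 has 31 days. Adding weeks: 5, 12, 19, 26 — the last one ≤ 31 is the 26th.

May 26, 2039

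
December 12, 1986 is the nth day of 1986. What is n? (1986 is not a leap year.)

Days in months before December: 31 + 28 + 31 + 30 + 31 + 30 + 31 + 31 + 30 + 31 + 30 = 334.
Plus 12 days into December → day 346.

346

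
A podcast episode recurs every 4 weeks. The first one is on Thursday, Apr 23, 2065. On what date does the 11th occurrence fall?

Jan 28, 2066

The 11th occurrence is 10 intervals after the first: 10 × 28 = 280 days after Apr 23, 2065.
Apr has 30 days — 7 days to the end of Apr leaves 273.
May has 31 days (242 left).
Jun has 30 days (212 left).
Jul has 31 days (181 left).
Aug has 31 days (150 left).
Sep has 30 days (120 left).
Oct has 31 days (89 left).
Nov has 30 days (59 left).
Dec has 31 days (28 left).
28 days into Jan → Jan 28, 2066.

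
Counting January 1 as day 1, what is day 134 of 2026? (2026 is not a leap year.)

May 14, 2026

Jan has 31 days (134 − 31 = 103 remain).
Feb has 28 days (103 − 28 = 75 remain).
Mar has 31 days (75 − 31 = 44 remain).
Apr has 30 days (44 − 30 = 14 remain).
14 into May → May 14.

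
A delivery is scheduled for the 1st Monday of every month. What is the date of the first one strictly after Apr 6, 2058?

Apr 2058 starts on a Monday, so its 1st Monday is Apr 1, 2058.
That is not after Apr 6, 2058, so look at May 2058.
May 2058 starts on a Wednesday, so its 1st Monday is May 6, 2058 (5 days in).

May 6, 2058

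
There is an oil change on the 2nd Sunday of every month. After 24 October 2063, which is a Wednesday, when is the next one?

October 2063 starts on a Monday; its first Sunday is the 7th, so the 2nd Sunday is the 14th — 14 October 2063.
That is not after 24 October 2063, so look at November 2063.
November 2063 starts on a Thursday; its first Sunday is the 4th, so the 2nd Sunday is the 11th — 11 November 2063.

11 November 2063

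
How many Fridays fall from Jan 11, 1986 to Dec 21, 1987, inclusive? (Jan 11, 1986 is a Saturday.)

101

Jan 11, 1986 is a Saturday; the first Friday on or after it is Jan 17, 1986 (6 days later).
From Jan 17, 1986 to Dec 21, 1987: 348 + 355 = 703 days (rest of 1986, to Dec 21, 1987 in 1987).
703 ÷ 7 = 100 full weeks with remainder 3, so 100 more Fridays after the first → 101.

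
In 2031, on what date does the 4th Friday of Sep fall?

Sep 2031 begins on a Monday, so the first Friday is Sep 5 (4 days later).
The 4th Friday is 3 weeks later: 5 + 21 = 26.

Sep 26, 2031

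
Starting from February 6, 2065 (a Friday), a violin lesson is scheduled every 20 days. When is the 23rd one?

The 23rd occurrence is 22 intervals after the first: 22 × 20 = 440 days after February 6, 2065.
February has 28 days — 22 days to the end of February leaves 418.
From end of February to end of 2065 is 306 days (112 left).
January has 31 days (81 left).
February has 28 days (53 left).
March has 31 days (22 left).
22 days into April → April 22, 2066.

April 22, 2066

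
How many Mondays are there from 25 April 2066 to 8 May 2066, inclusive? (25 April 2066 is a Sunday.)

2

25 April 2066 is a Sunday; the first Monday on or after it is 26 April 2066 (1 day later).
From 26 April 2066 to 8 May 2066: 4 + 8 = 12 days (rest of April, May).
12 ÷ 7 = 1 full weeks with remainder 5, so 1 more Mondays after the first → 2.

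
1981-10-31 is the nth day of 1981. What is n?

Days in months before October: 31 + 28 + 31 + 30 + 31 + 30 + 31 + 31 + 30 = 273.
Plus 31 days into October → day 304.

304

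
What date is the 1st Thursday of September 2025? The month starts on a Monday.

September 2025 begins on a Monday, so the first Thursday is September 4 (3 days later).

September 4, 2025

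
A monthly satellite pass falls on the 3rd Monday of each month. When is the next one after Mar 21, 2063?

Apr 16, 2063

Mar 2063 starts on a Thursday; its first Monday is the 5th, so the 3rd Monday is the 19th — Mar 19, 2063.
That is not after Mar 21, 2063, so look at Apr 2063.
Apr 2063 starts on a Sunday; its first Monday is the 2nd, so the 3rd Monday is the 16th — Apr 16, 2063.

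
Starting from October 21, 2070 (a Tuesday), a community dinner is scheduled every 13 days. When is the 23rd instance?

The 23rd occurrence is 22 intervals after the first: 22 × 13 = 286 days after October 21, 2070.
October has 31 days — 10 days to the end of October leaves 276.
November has 30 days (246 left).
December has 31 days (215 left).
January has 31 days (184 left).
February has 28 days (156 left).
March has 31 days (125 left).
April has 30 days (95 left).
May has 31 days (64 left).
June has 30 days (34 left).
July has 31 days (3 left).
3 days into August → August 3, 2071.

August 3, 2071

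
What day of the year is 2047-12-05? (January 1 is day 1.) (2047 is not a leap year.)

Days in months before December: 31 + 28 + 31 + 30 + 31 + 30 + 31 + 31 + 30 + 31 + 30 = 334.
Plus 5 days into December → day 339.

339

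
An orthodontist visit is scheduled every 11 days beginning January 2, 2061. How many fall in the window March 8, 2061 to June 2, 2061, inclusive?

Occurrences land 11·i days after January 2, 2061 for i = 0, 1, 2, …
March 8, 2061 is 65 days after the start; 65 ÷ 11 = 5 remainder 10; since the remainder is 10, round up to i = 6. First occurrence in the window: #7 on March 9, 2061 (6×11 = 66 days in).
June 2, 2061 is 151 days after the start; 151 ÷ 11 = 13 remainder 8. Last occurrence in the window: #14 on May 25, 2061.
Occurrences #7 through #14: 8 in total.

8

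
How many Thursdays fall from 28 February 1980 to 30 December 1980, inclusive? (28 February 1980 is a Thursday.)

44

28 February 1980 is a Thursday; the first Thursday on or after it is 28 February 1980.
From 28 February 1980 to 30 December 1980: 1 + 31 + 30 + 31 + 30 + 31 + 31 + 30 + 31 + 30 + 30 = 306 days (rest of February, March, April, May, June, July, August, September, October, November, December).
306 ÷ 7 = 43 full weeks with remainder 5, so 43 more Thursdays after the first → 44.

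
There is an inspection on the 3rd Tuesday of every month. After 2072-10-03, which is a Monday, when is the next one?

October 2072 starts on a Saturday; its first Tuesday is the 4th, so the 3rd Tuesday is the 18th — 2072-10-18.
2072-10-18 is after 2072-10-03, so that is the next one.

2072-10-18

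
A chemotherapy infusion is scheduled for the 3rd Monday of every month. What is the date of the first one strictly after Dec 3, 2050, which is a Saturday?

Dec 19, 2050

Dec 2050 starts on a Thursday; its first Monday is the 5th, so the 3rd Monday is the 19th — Dec 19, 2050.
Dec 19, 2050 is after Dec 3, 2050, so that is the next one.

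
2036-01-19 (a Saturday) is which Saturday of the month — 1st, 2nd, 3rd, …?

Day 19 falls in week ⌈19/7⌉ of the month.
Days 1–7 hold the 1st Saturday, 8–14 the 2nd, 15–21 the 3rd, 22–28 the 4th, 29–31 the 5th.
19 is in the range for the 3rd.

3rd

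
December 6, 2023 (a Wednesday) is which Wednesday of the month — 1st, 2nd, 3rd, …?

1st

Day 6 falls in week ⌈6/7⌉ of the month.
Days 1–7 hold the 1st Wednesday, 8–14 the 2nd, 15–21 the 3rd, 22–28 the 4th, 29–31 the 5th.
6 is in the range for the 1st.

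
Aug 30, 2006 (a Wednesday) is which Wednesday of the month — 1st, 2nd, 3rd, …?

5th

Day 30 falls in week ⌈30/7⌉ of the month.
Days 1–7 hold the 1st Wednesday, 8–14 the 2nd, 15–21 the 3rd, 22–28 the 4th, 29–31 the 5th.
30 is in the range for the 5th.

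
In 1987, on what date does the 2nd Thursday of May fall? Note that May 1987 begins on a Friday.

1987-05-14

May 1987 begins on a Friday, so the first Thursday is May 7 (6 days later).
The 2nd Thursday is 1 weeks later: 7 + 7 = 14.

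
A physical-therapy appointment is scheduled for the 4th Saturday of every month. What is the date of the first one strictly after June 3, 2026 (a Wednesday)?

June 27, 2026

June 2026 starts on a Monday; its first Saturday is the 6th, so the 4th Saturday is the 27th — June 27, 2026.
June 27, 2026 is after June 3, 2026, so that is the next one.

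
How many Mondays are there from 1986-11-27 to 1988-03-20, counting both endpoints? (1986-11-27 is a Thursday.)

68

1986-11-27 is a Thursday; the first Monday on or after it is 1986-12-01 (4 days later).
From 1986-12-01 to 1988-03-20: 30 + 365 + 80 = 475 days (rest of 1986, 1987, to 1988-03-20 in 1988).
475 ÷ 7 = 67 full weeks with remainder 6, so 67 more Mondays after the first → 68.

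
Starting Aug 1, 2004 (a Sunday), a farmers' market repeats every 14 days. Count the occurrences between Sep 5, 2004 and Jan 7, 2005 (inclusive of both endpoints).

9

Occurrences land 14·i days after Aug 1, 2004 for i = 0, 1, 2, …
Sep 5, 2004 is 35 days after the start; 35 ÷ 14 = 2 remainder 7; since the remainder is 7, round up to i = 3. First occurrence in the window: #4 on Sep 12, 2004 (3×14 = 42 days in).
Jan 7, 2005 is 159 days after the start; 159 ÷ 14 = 11 remainder 5. Last occurrence in the window: #12 on Jan 2, 2005.
Occurrences #4 through #12: 9 in total.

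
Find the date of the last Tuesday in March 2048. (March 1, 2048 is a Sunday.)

31 March 2048

March 2048 begins on a Sunday, so the first Tuesday is March 3 (2 days later).
March 2048 has 31 days. Adding weeks: 3, 10, 17, 24, 31 — the last one ≤ 31 is the 31st.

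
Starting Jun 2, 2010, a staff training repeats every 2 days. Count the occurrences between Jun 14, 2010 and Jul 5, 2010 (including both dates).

Occurrences land 2·i days after Jun 2, 2010 for i = 0, 1, 2, …
Jun 14, 2010 is 12 days after the start; 12 ÷ 2 = 6 remainder 0. First occurrence in the window: #7 on Jun 14, 2010 (6×2 = 12 days in).
Jul 5, 2010 is 33 days after the start; 33 ÷ 2 = 16 remainder 1. Last occurrence in the window: #17 on Jul 4, 2010.
Occurrences #7 through #17: 11 in total.

11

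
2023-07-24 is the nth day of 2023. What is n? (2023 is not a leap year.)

Days in months before July: 31 + 28 + 31 + 30 + 31 + 30 = 181.
Plus 24 days into July → day 205.

205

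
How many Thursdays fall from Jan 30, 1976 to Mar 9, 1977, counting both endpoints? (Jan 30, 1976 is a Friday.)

57

Jan 30, 1976 is a Friday; the first Thursday on or after it is Feb 5, 1976 (6 days later).
From Feb 5, 1976 to Mar 9, 1977: 330 + 68 = 398 days (rest of 1976, to Mar 9, 1977 in 1977).
398 ÷ 7 = 56 full weeks with remainder 6, so 56 more Thursdays after the first → 57.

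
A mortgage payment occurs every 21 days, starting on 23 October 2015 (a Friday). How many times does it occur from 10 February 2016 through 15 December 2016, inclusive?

14

Occurrences land 21·i days after 23 October 2015 for i = 0, 1, 2, …
10 February 2016 is 110 days after the start; 110 ÷ 21 = 5 remainder 5; since the remainder is 5, round up to i = 6. First occurrence in the window: #7 on 26 February 2016 (6×21 = 126 days in).
15 December 2016 is 419 days after the start; 419 ÷ 21 = 19 remainder 20. Last occurrence in the window: #20 on 25 November 2016.
Occurrences #7 through #20: 14 in total.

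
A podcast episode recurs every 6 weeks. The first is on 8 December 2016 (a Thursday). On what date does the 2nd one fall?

19 January 2017

The 2nd occurrence is 1 interval after the first: 1 × 42 = 42 days after 8 December 2016.
December has 31 days — 23 days to the end of December leaves 19.
19 days into January → 19 January 2017.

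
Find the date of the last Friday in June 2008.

2008-06-27

June 2008 begins on a Sunday, so the first Friday is June 6 (5 days later).
June 2008 has 30 days. Adding weeks: 6, 13, 20, 27 — the last one ≤ 30 is the 27th.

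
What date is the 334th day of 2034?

30 November 2034

January has 31 days (334 − 31 = 303 remain).
February has 28 days (303 − 28 = 275 remain).
March has 31 days (275 − 31 = 244 remain).
April has 30 days (244 − 30 = 214 remain).
May has 31 days (214 − 31 = 183 remain).
June has 30 days (183 − 30 = 153 remain).
July has 31 days (153 − 31 = 122 remain).
August has 31 days (122 − 31 = 91 remain).
September has 30 days (91 − 30 = 61 remain).
October has 31 days (61 − 31 = 30 remain).
30 into November → November 30.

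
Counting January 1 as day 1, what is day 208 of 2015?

January has 31 days (208 − 31 = 177 remain).
February has 28 days (177 − 28 = 149 remain).
March has 31 days (149 − 31 = 118 remain).
April has 30 days (118 − 30 = 88 remain).
May has 31 days (88 − 31 = 57 remain).
June has 30 days (57 − 30 = 27 remain).
27 into July → July 27.

July 27, 2015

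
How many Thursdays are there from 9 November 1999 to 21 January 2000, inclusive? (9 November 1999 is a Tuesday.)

9 November 1999 is a Tuesday; the first Thursday on or after it is 11 November 1999 (2 days later).
From 11 November 1999 to 21 January 2000: 19 + 31 + 21 = 71 days (rest of November, December, January).
71 ÷ 7 = 10 full weeks with remainder 1, so 10 more Thursdays after the first → 11.

11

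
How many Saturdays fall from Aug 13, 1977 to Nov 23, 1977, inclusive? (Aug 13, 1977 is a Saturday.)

Aug 13, 1977 is a Saturday; the first Saturday on or after it is Aug 13, 1977.
From Aug 13, 1977 to Nov 23, 1977: 18 + 30 + 31 + 23 = 102 days (rest of Aug, Sep, Oct, Nov).
102 ÷ 7 = 14 full weeks with remainder 4, so 14 more Saturdays after the first → 15.

15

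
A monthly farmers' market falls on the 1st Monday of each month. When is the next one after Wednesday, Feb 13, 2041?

Feb 2041 starts on a Friday, so its 1st Monday is Feb 4, 2041 (3 days in).
That is not after Feb 13, 2041, so look at Mar 2041.
Mar 2041 starts on a Friday, so its 1st Monday is Mar 4, 2041 (3 days in).

Mar 4, 2041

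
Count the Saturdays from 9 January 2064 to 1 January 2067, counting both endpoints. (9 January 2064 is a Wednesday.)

156

9 January 2064 is a Wednesday; the first Saturday on or after it is 12 January 2064 (3 days later).
From 12 January 2064 to 1 January 2067: 354 + 365 + 365 + 1 = 1085 days (rest of 2064, 2065, 2066, to 1 January 2067 in 2067).
1085 ÷ 7 = 155 full weeks with remainder 0, so 155 more Saturdays after the first → 156.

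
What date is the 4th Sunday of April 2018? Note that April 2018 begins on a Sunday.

April 2018 begins on a Sunday, so the first Sunday is April 1.
The 4th Sunday is 3 weeks later: 1 + 21 = 22.

22 April 2018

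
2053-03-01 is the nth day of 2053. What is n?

Days in months before March: 31 + 28 = 59.
Plus 1 day into March → day 60.

60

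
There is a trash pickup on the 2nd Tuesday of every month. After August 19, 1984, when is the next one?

August 1984 starts on a Wednesday; its first Tuesday is the 7th, so the 2nd Tuesday is the 14th — August 14, 1984.
That is not after August 19, 1984, so look at September 1984.
September 1984 starts on a Saturday; its first Tuesday is the 4th, so the 2nd Tuesday is the 11th — September 11, 1984.

September 11, 1984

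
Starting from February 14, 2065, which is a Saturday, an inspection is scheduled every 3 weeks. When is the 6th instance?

May 30, 2065

The 6th occurrence is 5 intervals after the first: 5 × 21 = 105 days after February 14, 2065.
February has 28 days — 14 days to the end of February leaves 91.
March has 31 days (60 left).
April has 30 days (30 left).
30 days into May → May 30, 2065.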